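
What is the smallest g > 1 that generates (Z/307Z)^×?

φ(307) = 307 − 1 = 306 = 2 · 3^2 · 17.
Test candidates g = 2, 3, … against the prime factors q ∈ {2, 3, 17} of φ(307): g is a generator iff g^(306/q) ≢ 1 for every such q.
g = 2: 2^153 ≡ 306; 2^102 ≡ 1 — hits 1, so not a primitive root.
g = 3: 3^153 ≡ 306; 3^102 ≡ 1 — hits 1, so not a primitive root.
g = 4: 4^153 ≡ 1 — hits 1, so not a primitive root.
g = 5: 5^153 ≡ 306; 5^102 ≡ 289; 5^18 ≡ 81 — none is 1, so 5 is a primitive root.
So 5 is the smallest generator of (Z/307Z)^×.

5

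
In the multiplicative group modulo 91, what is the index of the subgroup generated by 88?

12

By Lagrange's theorem, ord_91(88) divides φ(91) = φ(7·13) = (7−1)·(13−1) = 6·12 = 72 = 2^3 · 3^2.
Divisors of 72: 1, 2, 3, 4, 6, 8, 9, 12, 18, 24, 36, 72.
Check 88^d mod 91 for each divisor in increasing order:
88^1 ≡ 88 (mod 91)
88^2 ≡ 9 (mod 91)
88^3 ≡ 64 (mod 91)
88^4 ≡ 81 (mod 91)
88^6 ≡ 1 (mod 91) ✓
So ord_91(88) = 6, hence |⟨88⟩| = 6.
Index = |(Z/91Z)^×| / |⟨88⟩| = 72 / 6 = 12.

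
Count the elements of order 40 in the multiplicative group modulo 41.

16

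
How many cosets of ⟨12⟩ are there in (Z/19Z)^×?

3

Since 12 ∈ (Z/19Z)^×, its order divides φ(19) = 19 − 1 = 18 = 2 · 3^2.
Divisors of 18: 1, 2, 3, 6, 9, 18.
Evaluate successive powers at the divisors of 18:
12^1 ≡ 12
12^2 ≡ 11
12^3 ≡ 18
12^6 ≡ 1
The order of 12 is 6, so the subgroup it generates has 6 elements.
The index is φ(19) / ord(12) = 18 / 6 = 3.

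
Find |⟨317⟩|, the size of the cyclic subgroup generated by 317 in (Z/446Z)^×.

111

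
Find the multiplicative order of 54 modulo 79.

78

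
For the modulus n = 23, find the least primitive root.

φ(23) = 23 − 1 = 22 = 2 · 11.
Test candidates g = 2, 3, … against the prime factors q ∈ {2, 11} of φ(23): g is a generator iff g^(22/q) ≢ 1 for every such q.
g = 2: 2^11 ≡ 1 — hits 1, so not a primitive root.
g = 3: 3^11 ≡ 1 — hits 1, so not a primitive root.
g = 4: 4^11 ≡ 1 — hits 1, so not a primitive root.
g = 5: 5^11 ≡ 22; 5^2 ≡ 2 — none is 1, so 5 is a primitive root.
So 5 is the smallest generator of (Z/23Z)^×.

5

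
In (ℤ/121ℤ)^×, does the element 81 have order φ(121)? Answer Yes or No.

No

φ(121) = φ(11^2) = 11·(11−1) = 110 = 2 · 5 · 11.
An element g generates (Z/121Z)^× iff g^(110/q) ≢ 1 (mod 121) for each prime q ∈ {2, 5, 11}.
81^55 ≡ 1 (mod 121)  [q = 2: ≡ 1 ✗]
81^22 ≡ 27 (mod 121)  [q = 5: ≢ 1 ✓]
81^10 ≡ 1 (mod 121)  [q = 11: ≡ 1 ✗]
81^55 ≡ 1 shows ord(81) | 55, strictly less than φ(121); not a primitive root.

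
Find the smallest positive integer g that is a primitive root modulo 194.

5

φ(194) = φ(2)·φ(97) = 1·96 = 96 = 2^5 · 3.
Test candidates g = 2, 3, … against the prime factors q ∈ {2, 3} of φ(194): g is a generator iff g^(96/q) ≢ 1 for every such q.
g = 2: gcd(2, 194) = 2 > 1, not a unit — skip.
g = 3: 3^48 ≡ 1 — hits 1, so not a primitive root.
g = 4: gcd(4, 194) = 2 > 1, not a unit — skip.
g = 5: 5^48 ≡ 193; 5^32 ≡ 35 — none is 1, so 5 is a primitive root.
Hence the least primitive root of 194 is 5.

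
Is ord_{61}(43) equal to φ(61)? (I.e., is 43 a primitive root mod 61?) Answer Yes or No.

Yes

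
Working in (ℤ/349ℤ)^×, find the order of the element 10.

116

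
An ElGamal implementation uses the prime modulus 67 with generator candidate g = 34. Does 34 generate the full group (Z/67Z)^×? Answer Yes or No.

Yes

φ(67) = 67 − 1 = 66 = 2 · 3 · 11.
An element g generates (Z/67Z)^× iff g^(66/q) ≢ 1 (mod 67) for each prime q ∈ {2, 3, 11}.
34^33 ≡ 66 (mod 67)  [q = 2: ≢ 1 ✓]
34^22 ≡ 29 (mod 67)  [q = 3: ≢ 1 ✓]
34^6 ≡ 22 (mod 67)  [q = 11: ≢ 1 ✓]
Every test exponent gives a nontrivial residue, hence 34 generates the full group.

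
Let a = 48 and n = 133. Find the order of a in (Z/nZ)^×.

ord(48) | φ(133) = φ(7·19) = (7−1)·(19−1) = 6·18 = 108 = 2^2 · 3^3.
Divisors of 108: 1, 2, 3, 4, 6, 9, 12, 18, 27, 36, 54, 108.
Check 48^d mod 133 for each divisor in increasing order:
48^1 ≡ 48
48^2 ≡ 43
48^3 ≡ 69
48^4 ≡ 120
48^6 ≡ 106
48^9 ≡ 132
48^12 ≡ 64
48^18 ≡ 1
So ord_133(48) = 18.

18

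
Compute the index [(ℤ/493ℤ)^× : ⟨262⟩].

28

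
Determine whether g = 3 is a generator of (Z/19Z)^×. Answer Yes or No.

Yes

φ(19) = 19 − 1 = 18 = 2 · 3^2.
Test 3^(18/q) mod 19 for each prime factor q of 18:
3^9 ≡ 18 (mod 19)  [q = 2: ≢ 1 ✓]
3^6 ≡ 7 (mod 19)  [q = 3: ≢ 1 ✓]
None equal 1, so ord_19(3) = 18: 3 is a primitive root.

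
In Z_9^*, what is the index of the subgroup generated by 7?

2

By Lagrange's theorem, ord_9(7) divides φ(9) = φ(3^2) = 3·(3−1) = 6 = 2 · 3.
Divisors of 6: 1, 2, 3, 6.
Compute 7^d (mod 9) for the divisors d until we hit 1:
7^1 ≡ 7 (mod 9)
7^2 ≡ 4 (mod 9)
7^3 ≡ 1 (mod 9) ✓
So ord_9(7) = 3, hence |⟨7⟩| = 3.
Index = |(Z/9Z)^×| / |⟨7⟩| = 6 / 3 = 2.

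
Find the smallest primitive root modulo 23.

φ(23) = 23 − 1 = 22 = 2 · 11.
g is a primitive root iff g^(22/q) ≢ 1 (mod 23) for each prime q ∈ {2, 11}.
g = 2: 2^11 ≡ 1 — hits 1, so not a primitive root.
g = 3: 3^11 ≡ 1 — hits 1, so not a primitive root.
g = 4: 4^11 ≡ 1 — hits 1, so not a primitive root.
g = 5: 5^11 ≡ 22; 5^2 ≡ 2 — none is 1, so 5 is a primitive root.
So 5 is the smallest generator of (Z/23Z)^×.

5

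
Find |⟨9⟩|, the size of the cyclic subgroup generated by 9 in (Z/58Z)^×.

Since 9 ∈ (Z/58Z)^×, its order divides φ(58) = φ(2)·φ(29) = 1·28 = 28 = 2^2 · 7.
Divisors of 28: 1, 2, 4, 7, 14, 28.
Test each divisor d:
9^1 ≡ 9
9^2 ≡ 23
9^4 ≡ 7
9^7 ≡ 57
9^14 ≡ 1
The smallest such exponent is 14, so the order of 9 is 14.

14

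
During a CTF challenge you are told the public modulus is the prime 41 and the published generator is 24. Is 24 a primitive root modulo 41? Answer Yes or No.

Yes

φ(41) = 41 − 1 = 40 = 2^3 · 5.
24 is a primitive root mod 41 iff 24^(φ(41)/q) ≢ 1 for every prime q | φ(41), i.e. q ∈ {2, 5}.
24^20 ≡ 40 (mod 41)  [q = 2: ≢ 1 ✓]
24^8 ≡ 16 (mod 41)  [q = 5: ≢ 1 ✓]
Every test exponent gives a nontrivial residue, hence 24 generates the full group.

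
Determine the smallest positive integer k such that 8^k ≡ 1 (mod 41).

20

By Lagrange's theorem, ord_41(8) divides φ(41) = 41 − 1 = 40 = 2^3 · 5.
Divisors of 40: 1, 2, 4, 5, 8, 10, 20, 40.
Compute 8^d (mod 41) for the divisors d until we hit 1:
8^1 ≡ 8
8^2 ≡ 23
8^4 ≡ 37
8^5 ≡ 9
8^8 ≡ 16
8^10 ≡ 40
8^20 ≡ 1
Therefore the multiplicative order of 8 modulo 41 is 20.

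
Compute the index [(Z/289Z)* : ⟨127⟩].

ord(127) | φ(289) = φ(17^2) = 17·(17−1) = 272 = 2^4 · 17.
Divisors of 272: 1, 2, 4, 8, 16, 17, 34, 68, 136, 272.
Compute 127^d (mod 289) for the divisors d until we hit 1:
127^1 ≡ 127
127^2 ≡ 234
127^4 ≡ 135
127^8 ≡ 18
127^16 ≡ 35
127^17 ≡ 110
127^34 ≡ 251
127^68 ≡ 288
127^136 ≡ 1
The order of 127 is 136, so the subgroup it generates has 136 elements.
[(Z/289Z)^× : ⟨127⟩] = 272/136 = 2.

2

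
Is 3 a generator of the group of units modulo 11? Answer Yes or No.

No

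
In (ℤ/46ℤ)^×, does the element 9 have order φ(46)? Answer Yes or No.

No

φ(46) = φ(2)·φ(23) = 1·22 = 22 = 2 · 11.
Test 9^(22/q) mod 46 for each prime factor q of 22:
9^11 ≡ 1 (mod 46)  [q = 2: ≡ 1 ✗]
9^2 ≡ 35 (mod 46)  [q = 11: ≢ 1 ✓]
Since 9^11 ≡ 1, the order of 9 divides 11 < 22, so 9 is not a primitive root.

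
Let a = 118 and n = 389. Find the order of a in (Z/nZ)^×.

Since 118 ∈ (Z/389Z)^×, its order divides φ(389) = 389 − 1 = 388 = 2^2 · 97.
Divisors of 388: 1, 2, 4, 97, 194, 388.
Test each divisor d:
118^1 ≡ 118 (mod 389)
118^2 ≡ 309 (mod 389)
118^4 ≡ 176 (mod 389)
118^97 ≡ 274 (mod 389)
118^194 ≡ 388 (mod 389)
118^388 ≡ 1 (mod 389) ✓
Therefore the multiplicative order of 118 modulo 389 is 388.

388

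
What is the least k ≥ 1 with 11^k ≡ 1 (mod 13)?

By Lagrange's theorem, ord_13(11) divides φ(13) = 13 − 1 = 12 = 2^2 · 3.
Divisors of 12: 1, 2, 3, 4, 6, 12.
Test each divisor d:
11^1 ≡ 11 (mod 13)
11^2 ≡ 4 (mod 13)
11^3 ≡ 5 (mod 13)
11^4 ≡ 3 (mod 13)
11^6 ≡ 12 (mod 13)
11^12 ≡ 1 (mod 13) ✓
Hence ord(11) = 12.

12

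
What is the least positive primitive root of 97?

φ(97) = 97 − 1 = 96 = 2^5 · 3.
g is a primitive root iff g^(96/q) ≢ 1 (mod 97) for each prime q ∈ {2, 3}.
g = 2: 2^48 ≡ 1 — hits 1, so not a primitive root.
g = 3: 3^48 ≡ 1 — hits 1, so not a primitive root.
g = 4: 4^48 ≡ 1 — hits 1, so not a primitive root.
g = 5: 5^48 ≡ 96; 5^32 ≡ 35 — none is 1, so 5 is a primitive root.
Hence the least primitive root of 97 is 5.

5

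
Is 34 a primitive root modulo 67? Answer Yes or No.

Yes

φ(67) = 67 − 1 = 66 = 2 · 3 · 11.
It suffices to check that the order of 34 is not a proper divisor of 66: compute 34^(66/q) for q ∈ {2, 3, 11}.
34^33 ≡ 66 (mod 67)  [q = 2: ≢ 1 ✓]
34^22 ≡ 29 (mod 67)  [q = 3: ≢ 1 ✓]
34^6 ≡ 22 (mod 67)  [q = 11: ≢ 1 ✓]
All checks pass, so 34 has order 66 and is a primitive root modulo 67.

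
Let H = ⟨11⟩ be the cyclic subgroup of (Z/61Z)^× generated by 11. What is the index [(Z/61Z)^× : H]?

15

ord(11) | φ(61) = 61 − 1 = 60 = 2^2 · 3 · 5.
Divisors of 60: 1, 2, 3, 4, 5, 6, 10, 12, 15, 20, 30, 60.
Check 11^d mod 61 for each divisor in increasing order:
11^1 ≡ 11 (mod 61)
11^2 ≡ 60 (mod 61)
11^3 ≡ 50 (mod 61)
11^4 ≡ 1 (mod 61) ✓
Thus |⟨11⟩| = ord(11) = 4.
[(Z/61Z)^× : ⟨11⟩] = 60/4 = 15.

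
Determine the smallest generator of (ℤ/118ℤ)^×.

φ(118) = φ(2)·φ(59) = 1·58 = 58 = 2 · 29.
Test candidates g = 2, 3, … against the prime factors q ∈ {2, 29} of φ(118): g is a generator iff g^(58/q) ≢ 1 for every such q.
g = 2: gcd(2, 118) = 2 > 1, not a unit — skip.
g = 3: 3^29 ≡ 1 — hits 1, so not a primitive root.
g = 4: gcd(4, 118) = 2 > 1, not a unit — skip.
g = 5: 5^29 ≡ 1 — hits 1, so not a primitive root.
g = 6: gcd(6, 118) = 2 > 1, not a unit — skip.
g = 7: 7^29 ≡ 1 — hits 1, so not a primitive root.
g = 8: gcd(8, 118) = 2 > 1, not a unit — skip.
g = 9: 9^29 ≡ 1 — hits 1, so not a primitive root.
g = 10: gcd(10, 118) = 2 > 1, not a unit — skip.
g = 11: 11^29 ≡ 117; 11^2 ≡ 3 — none is 1, so 11 is a primitive root.
Hence the least primitive root of 118 is 11.

11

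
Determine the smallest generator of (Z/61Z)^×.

2

φ(61) = 61 − 1 = 60 = 2^2 · 3 · 5.
g is a primitive root iff g^(60/q) ≢ 1 (mod 61) for each prime q ∈ {2, 3, 5}.
g = 2: 2^30 ≡ 60; 2^20 ≡ 47; 2^12 ≡ 9 — none is 1, so 2 is a primitive root.
The smallest primitive root modulo 61 is 2.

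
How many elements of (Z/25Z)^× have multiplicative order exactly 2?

1

φ(25) = φ(5^2) = 5·(5−1) = 20 = 2^2 · 5.
Since (Z/25Z)^× is cyclic of order 20, the number of elements of order d is φ(d) when d | 20 and 0 otherwise.
2 | 20, and φ(2) = 2 − 1 = 1.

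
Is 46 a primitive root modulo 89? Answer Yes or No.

Yes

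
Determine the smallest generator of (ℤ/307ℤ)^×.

5

φ(307) = 307 − 1 = 306 = 2 · 3^2 · 17.
Test candidates g = 2, 3, … against the prime factors q ∈ {2, 3, 17} of φ(307): g is a generator iff g^(306/q) ≢ 1 for every such q.
g = 2: 2^153 ≡ 306; 2^102 ≡ 1 — hits 1, so not a primitive root.
g = 3: 3^153 ≡ 306; 3^102 ≡ 1 — hits 1, so not a primitive root.
g = 4: 4^153 ≡ 1 — hits 1, so not a primitive root.
g = 5: 5^153 ≡ 306; 5^102 ≡ 289; 5^18 ≡ 81 — none is 1, so 5 is a primitive root.
So 5 is the smallest generator of (Z/307Z)^×.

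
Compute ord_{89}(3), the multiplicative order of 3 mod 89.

Since 3 ∈ (Z/89Z)^×, its order divides φ(89) = 89 − 1 = 88 = 2^3 · 11.
Divisors of 88: 1, 2, 4, 8, 11, 22, 44, 88.
Check 3^d mod 89 for each divisor in increasing order:
3^1 ≡ 3 (mod 89)
3^2 ≡ 9 (mod 89)
3^4 ≡ 81 (mod 89)
3^8 ≡ 64 (mod 89)
3^11 ≡ 37 (mod 89)
3^22 ≡ 34 (mod 89)
3^44 ≡ 88 (mod 89)
3^88 ≡ 1 (mod 89) ✓
So ord_89(3) = 88.

88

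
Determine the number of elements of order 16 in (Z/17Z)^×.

φ(17) = 17 − 1 = 16 = 2^4.
In a cyclic group of order 16, there are φ(d) elements of order d for each divisor d of 16, and zero for non-divisors.
16 = 2^4 divides 16, and φ(16) = 8.

8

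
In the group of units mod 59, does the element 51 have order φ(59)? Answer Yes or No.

φ(59) = 59 − 1 = 58 = 2 · 29.
Test 51^(58/q) mod 59 for each prime factor q of 58:
51^29 ≡ 1 (mod 59)  [q = 2: ≡ 1 ✗]
51^2 ≡ 5 (mod 59)  [q = 29: ≢ 1 ✓]
51^29 ≡ 1 shows ord(51) | 29, strictly less than φ(59); not a primitive root.

No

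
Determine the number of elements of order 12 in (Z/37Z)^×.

4

φ(37) = 37 − 1 = 36 = 2^2 · 3^2.
(Z/37Z)^× is cyclic (|G| = 36); a cyclic group of order m has exactly φ(d) elements of each order d | m, and none otherwise.
12 = 2^2 · 3 divides 36, and φ(12) = 4.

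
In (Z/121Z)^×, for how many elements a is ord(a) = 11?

φ(121) = φ(11^2) = 11·(11−1) = 110 = 2 · 5 · 11.
In a cyclic group of order 110, there are φ(d) elements of order d for each divisor d of 110, and zero for non-divisors.
11 | 110, and φ(11) = 11 − 1 = 10.

10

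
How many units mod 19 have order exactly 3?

2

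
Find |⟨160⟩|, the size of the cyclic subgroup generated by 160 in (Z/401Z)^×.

200

Since 160 ∈ (Z/401Z)^×, its order divides φ(401) = 401 − 1 = 400 = 2^4 · 5^2.
Divisors of 400: 1, 2, 4, 5, 8, 10, 16, 20, 25, 40, 50, 80, 100, 200, 400.
Test each divisor d:
160^1 ≡ 160 (mod 401)
160^2 ≡ 337 (mod 401)
160^4 ≡ 86 (mod 401)
160^5 ≡ 126 (mod 401)
160^8 ≡ 178 (mod 401)
160^10 ≡ 237 (mod 401)
160^16 ≡ 5 (mod 401)
160^20 ≡ 29 (mod 401)
160^25 ≡ 45 (mod 401)
160^40 ≡ 39 (mod 401)
160^50 ≡ 20 (mod 401)
160^80 ≡ 318 (mod 401)
160^100 ≡ 400 (mod 401)
160^200 ≡ 1 (mod 401) ✓
The smallest such exponent is 200, so the order of 160 is 200.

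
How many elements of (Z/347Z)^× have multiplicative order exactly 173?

φ(347) = 347 − 1 = 346 = 2 · 173.
Since (Z/347Z)^× is cyclic of order 346, the number of elements of order d is φ(d) when d | 346 and 0 otherwise.
173 | 346, and φ(173) = 173 − 1 = 172.

172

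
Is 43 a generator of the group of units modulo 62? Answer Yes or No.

φ(62) = φ(2)·φ(31) = 1·30 = 30 = 2 · 3 · 5.
It suffices to check that the order of 43 is not a proper divisor of 30: compute 43^(30/q) for q ∈ {2, 3, 5}.
43^15 ≡ 61 (mod 62)  [q = 2: ≢ 1 ✓]
43^10 ≡ 25 (mod 62)  [q = 3: ≢ 1 ✓]
43^6 ≡ 33 (mod 62)  [q = 5: ≢ 1 ✓]
All checks pass, so 43 has order 30 and is a primitive root modulo 62.

Yes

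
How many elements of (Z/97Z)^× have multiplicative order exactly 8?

4

φ(97) = 97 − 1 = 96 = 2^5 · 3.
In a cyclic group of order 96, there are φ(d) elements of order d for each divisor d of 96, and zero for non-divisors.
8 = 2^3 divides 96, and φ(8) = 4.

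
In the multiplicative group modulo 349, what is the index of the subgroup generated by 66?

12

By Lagrange's theorem, ord_349(66) divides φ(349) = 349 − 1 = 348 = 2^2 · 3 · 29.
Divisors of 348: 1, 2, 3, 4, 6, 12, 29, 58, 87, 116, 174, 348.
Check 66^d mod 349 for each divisor in increasing order:
66^1 ≡ 66 (mod 349)
66^2 ≡ 168 (mod 349)
66^3 ≡ 269 (mod 349)
66^4 ≡ 304 (mod 349)
66^6 ≡ 118 (mod 349)
66^12 ≡ 313 (mod 349)
66^29 ≡ 1 (mod 349) ✓
Thus |⟨66⟩| = ord(66) = 29.
Index = |(Z/349Z)^×| / |⟨66⟩| = 348 / 29 = 12.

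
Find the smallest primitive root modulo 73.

5

φ(73) = 73 − 1 = 72 = 2^3 · 3^2.
g is a primitive root iff g^(72/q) ≢ 1 (mod 73) for each prime q ∈ {2, 3}.
g = 2: 2^36 ≡ 1 — hits 1, so not a primitive root.
g = 3: 3^36 ≡ 1 — hits 1, so not a primitive root.
g = 4: 4^36 ≡ 1 — hits 1, so not a primitive root.
g = 5: 5^36 ≡ 72; 5^24 ≡ 8 — none is 1, so 5 is a primitive root.
The smallest primitive root modulo 73 is 5.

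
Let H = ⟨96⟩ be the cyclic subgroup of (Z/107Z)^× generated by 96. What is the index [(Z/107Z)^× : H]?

By Lagrange's theorem, ord_107(96) divides φ(107) = 107 − 1 = 106 = 2 · 53.
Divisors of 106: 1, 2, 53, 106.
Evaluate successive powers at the divisors of 106:
96^1 ≡ 96 (mod 107)
96^2 ≡ 14 (mod 107)
96^53 ≡ 106 (mod 107)
96^106 ≡ 1 (mod 107) ✓
So ord_107(96) = 106, hence |⟨96⟩| = 106.
The index is φ(107) / ord(96) = 106 / 106 = 1.

1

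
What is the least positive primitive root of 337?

10

φ(337) = 337 − 1 = 336 = 2^4 · 3 · 7.
Test candidates g = 2, 3, … against the prime factors q ∈ {2, 3, 7} of φ(337): g is a generator iff g^(336/q) ≢ 1 for every such q.
g = 2: 2^168 ≡ 1 — hits 1, so not a primitive root.
g = 3: 3^168 ≡ 1 — hits 1, so not a primitive root.
g = 4: 4^168 ≡ 1 — hits 1, so not a primitive root.
g = 5: 5^168 ≡ 336; 5^112 ≡ 1 — hits 1, so not a primitive root.
g = 6: 6^168 ≡ 1 — hits 1, so not a primitive root.
g = 7: 7^168 ≡ 1 — hits 1, so not a primitive root.
g = 8: 8^168 ≡ 1 — hits 1, so not a primitive root.
g = 9: 9^168 ≡ 1 — hits 1, so not a primitive root.
g = 10: 10^168 ≡ 336; 10^112 ≡ 128; 10^48 ≡ 175 — none is 1, so 10 is a primitive root.
Hence the least primitive root of 337 is 10.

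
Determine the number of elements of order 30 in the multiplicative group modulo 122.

8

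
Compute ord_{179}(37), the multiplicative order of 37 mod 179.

178

The order of 37 must divide φ(179) = 179 − 1 = 178 = 2 · 89.
Divisors of 178: 1, 2, 89, 178.
Compute 37^d (mod 179) for the divisors d until we hit 1:
37^1 ≡ 37 (mod 179)
37^2 ≡ 116 (mod 179)
37^89 ≡ 178 (mod 179)
37^178 ≡ 1 (mod 179) ✓
Therefore the multiplicative order of 37 modulo 179 is 178.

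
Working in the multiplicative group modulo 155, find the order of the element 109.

10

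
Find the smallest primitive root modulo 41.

φ(41) = 41 − 1 = 40 = 2^3 · 5.
Test candidates g = 2, 3, … against the prime factors q ∈ {2, 5} of φ(41): g is a generator iff g^(40/q) ≢ 1 for every such q.
g = 2: 2^20 ≡ 1 — hits 1, so not a primitive root.
g = 3: 3^20 ≡ 40; 3^8 ≡ 1 — hits 1, so not a primitive root.
g = 4: 4^20 ≡ 1 — hits 1, so not a primitive root.
g = 5: 5^20 ≡ 1 — hits 1, so not a primitive root.
g = 6: 6^20 ≡ 40; 6^8 ≡ 10 — none is 1, so 6 is a primitive root.
Hence the least primitive root of 41 is 6.

6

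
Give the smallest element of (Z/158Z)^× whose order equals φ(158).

3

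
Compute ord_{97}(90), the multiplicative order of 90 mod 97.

96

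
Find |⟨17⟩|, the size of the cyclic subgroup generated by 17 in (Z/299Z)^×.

Since 17 ∈ (Z/299Z)^×, its order divides φ(299) = φ(13·23) = (13−1)·(23−1) = 12·22 = 264 = 2^3 · 3 · 11.
Divisors of 264: 1, 2, 3, 4, 6, 8, 11, 12, 22, 24, 33, 44, 66, 88, 132, 264.
Check 17^d mod 299 for each divisor in increasing order:
17^1 ≡ 17 (mod 299)
17^2 ≡ 289 (mod 299)
17^3 ≡ 129 (mod 299)
17^4 ≡ 100 (mod 299)
17^6 ≡ 196 (mod 299)
17^8 ≡ 133 (mod 299)
17^11 ≡ 114 (mod 299)
17^12 ≡ 144 (mod 299)
17^22 ≡ 139 (mod 299)
17^24 ≡ 105 (mod 299)
17^33 ≡ 298 (mod 299)
17^44 ≡ 185 (mod 299)
17^66 ≡ 1 (mod 299) ✓
Therefore the multiplicative order of 17 modulo 299 is 66.

66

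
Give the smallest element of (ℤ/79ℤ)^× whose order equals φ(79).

3

φ(79) = 79 − 1 = 78 = 2 · 3 · 13.
Test candidates g = 2, 3, … against the prime factors q ∈ {2, 3, 13} of φ(79): g is a generator iff g^(78/q) ≢ 1 for every such q.
g = 2: 2^39 ≡ 1 — hits 1, so not a primitive root.
g = 3: 3^39 ≡ 78; 3^26 ≡ 23; 3^6 ≡ 18 — none is 1, so 3 is a primitive root.
So 3 is the smallest generator of (Z/79Z)^×.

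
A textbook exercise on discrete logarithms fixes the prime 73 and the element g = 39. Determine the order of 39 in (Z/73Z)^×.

The order of 39 must divide φ(73) = 73 − 1 = 72 = 2^3 · 3^2.
Divisors of 72: 1, 2, 3, 4, 6, 8, 9, 12, 18, 24, 36, 72.
Evaluate successive powers at the divisors of 72:
39^1 ≡ 39 (mod 73)
39^2 ≡ 61 (mod 73)
39^3 ≡ 43 (mod 73)
39^4 ≡ 71 (mod 73)
39^6 ≡ 24 (mod 73)
39^8 ≡ 4 (mod 73)
39^9 ≡ 10 (mod 73)
39^12 ≡ 65 (mod 73)
39^18 ≡ 27 (mod 73)
39^24 ≡ 64 (mod 73)
39^36 ≡ 72 (mod 73)
39^72 ≡ 1 (mod 73) ✓
Therefore the multiplicative order of 39 modulo 73 is 72.

72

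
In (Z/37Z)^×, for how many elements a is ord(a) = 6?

2

φ(37) = 37 − 1 = 36 = 2^2 · 3^2.
(Z/37Z)^× is cyclic (|G| = 36); a cyclic group of order m has exactly φ(d) elements of each order d | m, and none otherwise.
6 = 2 · 3 divides 36, and φ(6) = 2.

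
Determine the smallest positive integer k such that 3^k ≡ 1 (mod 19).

The order of 3 must divide φ(19) = 19 − 1 = 18 = 2 · 3^2.
Divisors of 18: 1, 2, 3, 6, 9, 18.
Test each divisor d:
3^1 ≡ 3 (mod 19)
3^2 ≡ 9 (mod 19)
3^3 ≡ 8 (mod 19)
3^6 ≡ 7 (mod 19)
3^9 ≡ 18 (mod 19)
3^18 ≡ 1 (mod 19) ✓
So ord_19(3) = 18.

18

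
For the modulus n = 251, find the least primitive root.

6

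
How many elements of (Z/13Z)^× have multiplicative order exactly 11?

0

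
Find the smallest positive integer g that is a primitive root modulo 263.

φ(263) = 263 − 1 = 262 = 2 · 131.
g is a primitive root iff g^(262/q) ≢ 1 (mod 263) for each prime q ∈ {2, 131}.
g = 2: 2^131 ≡ 1 — hits 1, so not a primitive root.
g = 3: 3^131 ≡ 1 — hits 1, so not a primitive root.
g = 4: 4^131 ≡ 1 — hits 1, so not a primitive root.
g = 5: 5^131 ≡ 262; 5^2 ≡ 25 — none is 1, so 5 is a primitive root.
Hence the least primitive root of 263 is 5.

5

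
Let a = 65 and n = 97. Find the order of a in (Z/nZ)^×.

48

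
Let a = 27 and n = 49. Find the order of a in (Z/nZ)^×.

By Lagrange's theorem, ord_49(27) divides φ(49) = φ(7^2) = 7·(7−1) = 42 = 2 · 3 · 7.
Divisors of 42: 1, 2, 3, 6, 7, 14, 21, 42.
Test each divisor d:
27^1 ≡ 27 (mod 49)
27^2 ≡ 43 (mod 49)
27^3 ≡ 34 (mod 49)
27^6 ≡ 29 (mod 49)
27^7 ≡ 48 (mod 49)
27^14 ≡ 1 (mod 49) ✓
Therefore the multiplicative order of 27 modulo 49 is 14.

14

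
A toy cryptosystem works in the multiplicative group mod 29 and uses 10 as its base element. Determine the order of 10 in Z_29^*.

28

Since 10 ∈ (Z/29Z)^×, its order divides φ(29) = 29 − 1 = 28 = 2^2 · 7.
Divisors of 28: 1, 2, 4, 7, 14, 28.
Evaluate successive powers at the divisors of 28:
10^1 ≡ 10 (mod 29)
10^2 ≡ 13 (mod 29)
10^4 ≡ 24 (mod 29)
10^7 ≡ 17 (mod 29)
10^14 ≡ 28 (mod 29)
10^28 ≡ 1 (mod 29) ✓
The smallest such exponent is 28, so the order of 10 is 28.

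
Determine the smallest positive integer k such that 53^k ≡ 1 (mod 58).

7

The order of 53 must divide φ(58) = φ(2)·φ(29) = 1·28 = 28 = 2^2 · 7.
Divisors of 28: 1, 2, 4, 7, 14, 28.
Compute 53^d (mod 58) for the divisors d until we hit 1:
53^1 ≡ 53 (mod 58)
53^2 ≡ 25 (mod 58)
53^4 ≡ 45 (mod 58)
53^7 ≡ 1 (mod 58) ✓
So ord_58(53) = 7.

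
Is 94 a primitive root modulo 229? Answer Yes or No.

φ(229) = 229 − 1 = 228 = 2^2 · 3 · 19.
An element g generates (Z/229Z)^× iff g^(228/q) ≢ 1 (mod 229) for each prime q ∈ {2, 3, 19}.
94^114 ≡ 1 (mod 229)  [q = 2: ≡ 1 ✗]
94^76 ≡ 94 (mod 229)  [q = 3: ≢ 1 ✓]
94^12 ≡ 1 (mod 229)  [q = 19: ≡ 1 ✗]
The check at q = 2 fails, so 94 generates a proper subgroup.

No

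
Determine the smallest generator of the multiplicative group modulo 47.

φ(47) = 47 − 1 = 46 = 2 · 23.
Test candidates g = 2, 3, … against the prime factors q ∈ {2, 23} of φ(47): g is a generator iff g^(46/q) ≢ 1 for every such q.
g = 2: 2^23 ≡ 1 — hits 1, so not a primitive root.
g = 3: 3^23 ≡ 1 — hits 1, so not a primitive root.
g = 4: 4^23 ≡ 1 — hits 1, so not a primitive root.
g = 5: 5^23 ≡ 46; 5^2 ≡ 25 — none is 1, so 5 is a primitive root.
Hence the least primitive root of 47 is 5.

5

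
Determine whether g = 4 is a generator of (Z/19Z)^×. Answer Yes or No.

φ(19) = 19 − 1 = 18 = 2 · 3^2.
Test 4^(18/q) mod 19 for each prime factor q of 18:
4^9 ≡ 1 (mod 19)  [q = 2: ≡ 1 ✗]
4^6 ≡ 11 (mod 19)  [q = 3: ≢ 1 ✓]
The check at q = 2 fails, so 4 generates a proper subgroup.

No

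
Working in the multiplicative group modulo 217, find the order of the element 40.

30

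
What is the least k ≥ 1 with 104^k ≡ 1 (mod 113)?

56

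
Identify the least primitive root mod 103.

φ(103) = 103 − 1 = 102 = 2 · 3 · 17.
g is a primitive root iff g^(102/q) ≢ 1 (mod 103) for each prime q ∈ {2, 3, 17}.
g = 2: 2^51 ≡ 1 — hits 1, so not a primitive root.
g = 3: 3^51 ≡ 102; 3^34 ≡ 1 — hits 1, so not a primitive root.
g = 4: 4^51 ≡ 1 — hits 1, so not a primitive root.
g = 5: 5^51 ≡ 102; 5^34 ≡ 56; 5^6 ≡ 72 — none is 1, so 5 is a primitive root.
The smallest primitive root modulo 103 is 5.

5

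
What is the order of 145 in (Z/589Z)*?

Since 145 ∈ (Z/589Z)^×, its order divides φ(589) = φ(19·31) = (19−1)·(31−1) = 18·30 = 540 = 2^2 · 3^3 · 5.
Divisors of 540: 1, 2, 3, 4, 5, 6, 9, 10, 12, 15, 18, 20, 27, 30, 36, 45, 54, 60, 90, 108, 135, 180, 270, 540.
Test each divisor d:
145^1 ≡ 145 (mod 589)
145^2 ≡ 410 (mod 589)
145^3 ≡ 550 (mod 589)
145^4 ≡ 235 (mod 589)
145^5 ≡ 502 (mod 589)
145^6 ≡ 343 (mod 589)
145^9 ≡ 170 (mod 589)
145^10 ≡ 501 (mod 589)
145^12 ≡ 438 (mod 589)
145^15 ≡ 588 (mod 589)
145^18 ≡ 39 (mod 589)
145^20 ≡ 87 (mod 589)
145^27 ≡ 151 (mod 589)
145^30 ≡ 1 (mod 589) ✓
So ord_589(145) = 30.

30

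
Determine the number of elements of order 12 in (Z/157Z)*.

φ(157) = 157 − 1 = 156 = 2^2 · 3 · 13.
Since (Z/157Z)^× is cyclic of order 156, the number of elements of order d is φ(d) when d | 156 and 0 otherwise.
12 = 2^2 · 3 divides 156, and φ(12) = 4.

4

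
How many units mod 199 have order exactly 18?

6

φ(199) = 199 − 1 = 198 = 2 · 3^2 · 11.
(Z/199Z)^× is cyclic (|G| = 198); a cyclic group of order m has exactly φ(d) elements of each order d | m, and none otherwise.
18 = 2 · 3^2 divides 198, and φ(18) = 6.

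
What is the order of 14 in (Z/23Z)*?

22

By Lagrange's theorem, ord_23(14) divides φ(23) = 23 − 1 = 22 = 2 · 11.
Divisors of 22: 1, 2, 11, 22.
Check 14^d mod 23 for each divisor in increasing order:
14^1 ≡ 14
14^2 ≡ 12
14^11 ≡ 22
14^22 ≡ 1
The smallest such exponent is 22, so the order of 14 is 22.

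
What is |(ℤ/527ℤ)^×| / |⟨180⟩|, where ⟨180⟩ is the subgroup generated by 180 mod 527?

10

Since 180 ∈ (Z/527Z)^×, its order divides φ(527) = φ(17·31) = (17−1)·(31−1) = 16·30 = 480 = 2^5 · 3 · 5.
Divisors of 480: 1, 2, 3, 4, 5, 6, 8, 10, 12, 15, 16, 20, 24, 30, 32, 40, 48, 60, 80, 96, 120, 160, 240, 480.
Test each divisor d:
180^1 ≡ 180
180^2 ≡ 253
180^3 ≡ 218
180^4 ≡ 242
180^5 ≡ 346
180^6 ≡ 94
180^8 ≡ 67
180^10 ≡ 87
180^12 ≡ 404
180^15 ≡ 63
180^16 ≡ 273
180^20 ≡ 191
180^24 ≡ 373
180^30 ≡ 280
180^32 ≡ 222
180^40 ≡ 118
180^48 ≡ 1
So ord_527(180) = 48, hence |⟨180⟩| = 48.
[(Z/527Z)^× : ⟨180⟩] = 480/48 = 10.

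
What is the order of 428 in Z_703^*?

ord(428) | φ(703) = φ(19·37) = (19−1)·(37−1) = 18·36 = 648 = 2^3 · 3^4.
Divisors of 648: 1, 2, 3, 4, 6, 8, 9, 12, 18, 24, 27, 36, 54, 72, 81, 108, 162, 216, 324, 648.
Evaluate successive powers at the divisors of 648:
428^1 ≡ 428 (mod 703)
428^2 ≡ 404 (mod 703)
428^3 ≡ 677 (mod 703)
428^4 ≡ 120 (mod 703)
428^6 ≡ 676 (mod 703)
428^8 ≡ 340 (mod 703)
428^9 ≡ 702 (mod 703)
428^12 ≡ 26 (mod 703)
428^18 ≡ 1 (mod 703) ✓
Therefore the multiplicative order of 428 modulo 703 is 18.

18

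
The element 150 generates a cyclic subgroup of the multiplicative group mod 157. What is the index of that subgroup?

Since 150 ∈ (Z/157Z)^×, its order divides φ(157) = 157 − 1 = 156 = 2^2 · 3 · 13.
Divisors of 156: 1, 2, 3, 4, 6, 12, 13, 26, 39, 52, 78, 156.
Test each divisor d:
150^1 ≡ 150 (mod 157)
150^2 ≡ 49 (mod 157)
150^3 ≡ 128 (mod 157)
150^4 ≡ 46 (mod 157)
150^6 ≡ 56 (mod 157)
150^12 ≡ 153 (mod 157)
150^13 ≡ 28 (mod 157)
150^26 ≡ 156 (mod 157)
150^39 ≡ 129 (mod 157)
150^52 ≡ 1 (mod 157) ✓
So ord_157(150) = 52, hence |⟨150⟩| = 52.
Index = |(Z/157Z)^×| / |⟨150⟩| = 156 / 52 = 3.

3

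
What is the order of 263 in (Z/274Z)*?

68

By Lagrange's theorem, ord_274(263) divides φ(274) = φ(2)·φ(137) = 1·136 = 136 = 2^3 · 17.
Divisors of 136: 1, 2, 4, 8, 17, 34, 68, 136.
Test each divisor d:
263^1 ≡ 263
263^2 ≡ 121
263^4 ≡ 119
263^8 ≡ 187
263^17 ≡ 37
263^34 ≡ 273
263^68 ≡ 1
So ord_274(263) = 68.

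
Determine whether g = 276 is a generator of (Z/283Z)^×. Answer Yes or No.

Yes

φ(283) = 283 − 1 = 282 = 2 · 3 · 47.
276 is a primitive root mod 283 iff 276^(φ(283)/q) ≢ 1 for every prime q | φ(283), i.e. q ∈ {2, 3, 47}.
276^141 ≡ 282 (mod 283)  [q = 2: ≢ 1 ✓]
276^94 ≡ 44 (mod 283)  [q = 3: ≢ 1 ✓]
276^6 ≡ 204 (mod 283)  [q = 47: ≢ 1 ✓]
Every test exponent gives a nontrivial residue, hence 276 generates the full group.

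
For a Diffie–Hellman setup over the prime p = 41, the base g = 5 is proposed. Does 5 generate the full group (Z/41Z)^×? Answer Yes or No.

No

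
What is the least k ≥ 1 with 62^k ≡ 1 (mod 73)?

By Lagrange's theorem, ord_73(62) divides φ(73) = 73 − 1 = 72 = 2^3 · 3^2.
Divisors of 72: 1, 2, 3, 4, 6, 8, 9, 12, 18, 24, 36, 72.
Compute 62^d (mod 73) for the divisors d until we hit 1:
62^1 ≡ 62
62^2 ≡ 48
62^3 ≡ 56
62^4 ≡ 41
62^6 ≡ 70
62^8 ≡ 2
62^9 ≡ 51
62^12 ≡ 9
62^18 ≡ 46
62^24 ≡ 8
62^36 ≡ 72
62^72 ≡ 1
So ord_73(62) = 72.

72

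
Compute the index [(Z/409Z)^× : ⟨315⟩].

Since 315 ∈ (Z/409Z)^×, its order divides φ(409) = 409 − 1 = 408 = 2^3 · 3 · 17.
Divisors of 408: 1, 2, 3, 4, 6, 8, 12, 17, 24, 34, 51, 68, 102, 136, 204, 408.
Evaluate successive powers at the divisors of 408:
315^1 ≡ 315
315^2 ≡ 247
315^3 ≡ 95
315^4 ≡ 68
315^6 ≡ 27
315^8 ≡ 125
315^12 ≡ 320
315^17 ≡ 378
315^24 ≡ 150
315^34 ≡ 143
315^51 ≡ 66
315^68 ≡ 408
315^102 ≡ 266
315^136 ≡ 1
Thus |⟨315⟩| = ord(315) = 136.
[(Z/409Z)^× : ⟨315⟩] = 408/136 = 3.

3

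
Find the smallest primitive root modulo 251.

6

φ(251) = 251 − 1 = 250 = 2 · 5^3.
g is a primitive root iff g^(250/q) ≢ 1 (mod 251) for each prime q ∈ {2, 5}.
g = 2: 2^125 ≡ 250; 2^50 ≡ 1 — hits 1, so not a primitive root.
g = 3: 3^125 ≡ 1 — hits 1, so not a primitive root.
g = 4: 4^125 ≡ 1 — hits 1, so not a primitive root.
g = 5: 5^125 ≡ 1 — hits 1, so not a primitive root.
g = 6: 6^125 ≡ 250; 6^50 ≡ 219 — none is 1, so 6 is a primitive root.
Hence the least primitive root of 251 is 6.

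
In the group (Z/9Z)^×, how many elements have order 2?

1

φ(9) = φ(3^2) = 3·(3−1) = 6 = 2 · 3.
In a cyclic group of order 6, there are φ(d) elements of order d for each divisor d of 6, and zero for non-divisors.
2 | 6, and φ(2) = 2 − 1 = 1.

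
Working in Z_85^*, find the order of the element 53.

8

By Lagrange's theorem, ord_85(53) divides φ(85) = φ(5·17) = (5−1)·(17−1) = 4·16 = 64 = 2^6.
Divisors of 64: 1, 2, 4, 8, 16, 32, 64.
Compute 53^d (mod 85) for the divisors d until we hit 1:
53^1 ≡ 53
53^2 ≡ 4
53^4 ≡ 16
53^8 ≡ 1
Hence ord(53) = 8.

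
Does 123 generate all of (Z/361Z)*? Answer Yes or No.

φ(361) = φ(19^2) = 19·(19−1) = 342 = 2 · 3^2 · 19.
123 is a primitive root mod 361 iff 123^(φ(361)/q) ≢ 1 for every prime q | φ(361), i.e. q ∈ {2, 3, 19}.
123^171 ≡ 1 (mod 361)  [q = 2: ≡ 1 ✗]
123^114 ≡ 68 (mod 361)  [q = 3: ≢ 1 ✓]
123^18 ≡ 191 (mod 361)  [q = 19: ≢ 1 ✓]
Since 123^171 ≡ 1, the order of 123 divides 171 < 342, so 123 is not a primitive root.

No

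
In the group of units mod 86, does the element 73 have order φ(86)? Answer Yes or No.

φ(86) = φ(2)·φ(43) = 1·42 = 42 = 2 · 3 · 7.
It suffices to check that the order of 73 is not a proper divisor of 42: compute 73^(42/q) for q ∈ {2, 3, 7}.
73^21 ≡ 85 (mod 86)  [q = 2: ≢ 1 ✓]
73^14 ≡ 49 (mod 86)  [q = 3: ≢ 1 ✓]
73^6 ≡ 59 (mod 86)  [q = 7: ≢ 1 ✓]
None equal 1, so ord_86(73) = 42: 73 is a primitive root.

Yes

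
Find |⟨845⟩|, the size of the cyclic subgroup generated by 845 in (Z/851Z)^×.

By Lagrange's theorem, ord_851(845) divides φ(851) = φ(23·37) = (23−1)·(37−1) = 22·36 = 792 = 2^3 · 3^2 · 11.
Divisors of 792: 1, 2, 3, 4, 6, 8, 9, 11, 12, 18, 22, 24, 33, 36, 44, 66, 72, 88, 99, 132, 198, 264, 396, 792.
Compute 845^d (mod 851) for the divisors d until we hit 1:
845^1 ≡ 845
845^2 ≡ 36
845^3 ≡ 635
845^4 ≡ 445
845^6 ≡ 702
845^8 ≡ 593
845^9 ≡ 697
845^11 ≡ 413
845^12 ≡ 75
845^18 ≡ 739
845^22 ≡ 369
845^24 ≡ 519
845^33 ≡ 68
845^36 ≡ 630
845^44 ≡ 1
The smallest such exponent is 44, so the order of 845 is 44.

44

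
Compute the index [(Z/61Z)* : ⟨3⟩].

6

By Lagrange's theorem, ord_61(3) divides φ(61) = 61 − 1 = 60 = 2^2 · 3 · 5.
Divisors of 60: 1, 2, 3, 4, 5, 6, 10, 12, 15, 20, 30, 60.
Test each divisor d:
3^1 ≡ 3 (mod 61)
3^2 ≡ 9 (mod 61)
3^3 ≡ 27 (mod 61)
3^4 ≡ 20 (mod 61)
3^5 ≡ 60 (mod 61)
3^6 ≡ 58 (mod 61)
3^10 ≡ 1 (mod 61) ✓
So ord_61(3) = 10, hence |⟨3⟩| = 10.
The index is φ(61) / ord(3) = 60 / 10 = 6.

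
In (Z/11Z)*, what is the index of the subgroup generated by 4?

2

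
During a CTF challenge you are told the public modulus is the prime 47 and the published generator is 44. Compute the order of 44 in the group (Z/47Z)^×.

By Lagrange's theorem, ord_47(44) divides φ(47) = 47 − 1 = 46 = 2 · 23.
Divisors of 46: 1, 2, 23, 46.
Test each divisor d:
44^1 ≡ 44
44^2 ≡ 9
44^23 ≡ 46
44^46 ≡ 1
Therefore the multiplicative order of 44 modulo 47 is 46.

46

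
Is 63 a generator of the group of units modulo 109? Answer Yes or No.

No

φ(109) = 109 − 1 = 108 = 2^2 · 3^3.
Test 63^(108/q) mod 109 for each prime factor q of 108:
63^54 ≡ 1 (mod 109)  [q = 2: ≡ 1 ✗]
63^36 ≡ 1 (mod 109)  [q = 3: ≡ 1 ✗]
The check at q = 2 fails, so 63 generates a proper subgroup.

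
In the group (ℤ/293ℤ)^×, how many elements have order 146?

72

φ(293) = 293 − 1 = 292 = 2^2 · 73.
Since (Z/293Z)^× is cyclic of order 292, the number of elements of order d is φ(d) when d | 292 and 0 otherwise.
146 = 2 · 73 divides 292, and φ(146) = 72.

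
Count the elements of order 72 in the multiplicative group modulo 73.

φ(73) = 73 − 1 = 72 = 2^3 · 3^2.
Since (Z/73Z)^× is cyclic of order 72, the number of elements of order d is φ(d) when d | 72 and 0 otherwise.
72 = 2^3 · 3^2 divides 72, and φ(72) = 24.

24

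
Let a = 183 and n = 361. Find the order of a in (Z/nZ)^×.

The order of 183 must divide φ(361) = φ(19^2) = 19·(19−1) = 342 = 2 · 3^2 · 19.
Divisors of 342: 1, 2, 3, 6, 9, 18, 19, 38, 57, 114, 171, 342.
Test each divisor d:
183^1 ≡ 183
183^2 ≡ 277
183^3 ≡ 151
183^6 ≡ 58
183^9 ≡ 94
183^18 ≡ 172
183^19 ≡ 69
183^38 ≡ 68
183^57 ≡ 360
183^114 ≡ 1
Hence ord(183) = 114.

114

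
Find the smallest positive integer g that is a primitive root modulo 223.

3

φ(223) = 223 − 1 = 222 = 2 · 3 · 37.
Test candidates g = 2, 3, … against the prime factors q ∈ {2, 3, 37} of φ(223): g is a generator iff g^(222/q) ≢ 1 for every such q.
g = 2: 2^111 ≡ 1 — hits 1, so not a primitive root.
g = 3: 3^111 ≡ 222; 3^74 ≡ 183; 3^6 ≡ 60 — none is 1, so 3 is a primitive root.
So 3 is the smallest generator of (Z/223Z)^×.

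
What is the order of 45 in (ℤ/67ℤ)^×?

22

ord(45) | φ(67) = 67 − 1 = 66 = 2 · 3 · 11.
Divisors of 66: 1, 2, 3, 6, 11, 22, 33, 66.
Evaluate successive powers at the divisors of 66:
45^1 ≡ 45
45^2 ≡ 15
45^3 ≡ 5
45^6 ≡ 25
45^11 ≡ 66
45^22 ≡ 1
The smallest such exponent is 22, so the order of 45 is 22.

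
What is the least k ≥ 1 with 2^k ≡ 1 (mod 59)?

58

The order of 2 must divide φ(59) = 59 − 1 = 58 = 2 · 29.
Divisors of 58: 1, 2, 29, 58.
Check 2^d mod 59 for each divisor in increasing order:
2^1 ≡ 2
2^2 ≡ 4
2^29 ≡ 58
2^58 ≡ 1
So ord_59(2) = 58.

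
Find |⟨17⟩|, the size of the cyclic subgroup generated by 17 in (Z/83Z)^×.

By Lagrange's theorem, ord_83(17) divides φ(83) = 83 − 1 = 82 = 2 · 41.
Divisors of 82: 1, 2, 41, 82.
Compute 17^d (mod 83) for the divisors d until we hit 1:
17^1 ≡ 17
17^2 ≡ 40
17^41 ≡ 1
So ord_83(17) = 41.

41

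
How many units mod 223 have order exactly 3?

φ(223) = 223 − 1 = 222 = 2 · 3 · 37.
(Z/223Z)^× is cyclic (|G| = 222); a cyclic group of order m has exactly φ(d) elements of each order d | m, and none otherwise.
3 | 222, and φ(3) = 3 − 1 = 2.

2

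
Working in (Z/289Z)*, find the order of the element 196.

136

ord(196) | φ(289) = φ(17^2) = 17·(17−1) = 272 = 2^4 · 17.
Divisors of 272: 1, 2, 4, 8, 16, 17, 34, 68, 136, 272.
Check 196^d mod 289 for each divisor in increasing order:
196^1 ≡ 196 (mod 289)
196^2 ≡ 268 (mod 289)
196^4 ≡ 152 (mod 289)
196^8 ≡ 273 (mod 289)
196^16 ≡ 256 (mod 289)
196^17 ≡ 179 (mod 289)
196^34 ≡ 251 (mod 289)
196^68 ≡ 288 (mod 289)
196^136 ≡ 1 (mod 289) ✓
The smallest such exponent is 136, so the order of 196 is 136.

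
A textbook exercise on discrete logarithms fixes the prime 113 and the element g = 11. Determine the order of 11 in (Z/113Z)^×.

By Lagrange's theorem, ord_113(11) divides φ(113) = 113 − 1 = 112 = 2^4 · 7.
Divisors of 112: 1, 2, 4, 7, 8, 14, 16, 28, 56, 112.
Check 11^d mod 113 for each divisor in increasing order:
11^1 ≡ 11 (mod 113)
11^2 ≡ 8 (mod 113)
11^4 ≡ 64 (mod 113)
11^7 ≡ 95 (mod 113)
11^8 ≡ 28 (mod 113)
11^14 ≡ 98 (mod 113)
11^16 ≡ 106 (mod 113)
11^28 ≡ 112 (mod 113)
11^56 ≡ 1 (mod 113) ✓
Therefore the multiplicative order of 11 modulo 113 is 56.

56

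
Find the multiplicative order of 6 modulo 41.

The order of 6 must divide φ(41) = 41 − 1 = 40 = 2^3 · 5.
Divisors of 40: 1, 2, 4, 5, 8, 10, 20, 40.
Evaluate successive powers at the divisors of 40:
6^1 ≡ 6 (mod 41)
6^2 ≡ 36 (mod 41)
6^4 ≡ 25 (mod 41)
6^5 ≡ 27 (mod 41)
6^8 ≡ 10 (mod 41)
6^10 ≡ 32 (mod 41)
6^20 ≡ 40 (mod 41)
6^40 ≡ 1 (mod 41) ✓
So ord_41(6) = 40.

40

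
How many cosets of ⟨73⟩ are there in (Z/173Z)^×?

2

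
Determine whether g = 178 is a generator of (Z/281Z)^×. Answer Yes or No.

φ(281) = 281 − 1 = 280 = 2^3 · 5 · 7.
178 is a primitive root mod 281 iff 178^(φ(281)/q) ≢ 1 for every prime q | φ(281), i.e. q ∈ {2, 5, 7}.
178^140 ≡ 280 (mod 281)  [q = 2: ≢ 1 ✓]
178^56 ≡ 232 (mod 281)  [q = 5: ≢ 1 ✓]
178^40 ≡ 249 (mod 281)  [q = 7: ≢ 1 ✓]
All checks pass, so 178 has order 280 and is a primitive root modulo 281.

Yes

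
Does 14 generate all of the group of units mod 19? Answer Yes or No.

Yes

φ(19) = 19 − 1 = 18 = 2 · 3^2.
An element g generates (Z/19Z)^× iff g^(18/q) ≢ 1 (mod 19) for each prime q ∈ {2, 3}.
14^9 ≡ 18 (mod 19)  [q = 2: ≢ 1 ✓]
14^6 ≡ 7 (mod 19)  [q = 3: ≢ 1 ✓]
None equal 1, so ord_19(14) = 18: 14 is a primitive root.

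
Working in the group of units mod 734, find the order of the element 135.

The order of 135 must divide φ(734) = φ(2)·φ(367) = 1·366 = 366 = 2 · 3 · 61.
Divisors of 366: 1, 2, 3, 6, 61, 122, 183, 366.
Evaluate successive powers at the divisors of 366:
135^1 ≡ 135
135^2 ≡ 609
135^3 ≡ 7
135^6 ≡ 49
135^61 ≡ 1
The smallest such exponent is 61, so the order of 135 is 61.

61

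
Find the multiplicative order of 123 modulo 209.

90

By Lagrange's theorem, ord_209(123) divides φ(209) = φ(11·19) = (11−1)·(19−1) = 10·18 = 180 = 2^2 · 3^2 · 5.
Divisors of 180: 1, 2, 3, 4, 5, 6, 9, 10, 12, 15, 18, 20, 30, 36, 45, 60, 90, 180.
Evaluate successive powers at the divisors of 180:
123^1 ≡ 123 (mod 209)
123^2 ≡ 81 (mod 209)
123^3 ≡ 140 (mod 209)
123^4 ≡ 82 (mod 209)
123^5 ≡ 54 (mod 209)
123^6 ≡ 163 (mod 209)
123^9 ≡ 39 (mod 209)
123^10 ≡ 199 (mod 209)
123^12 ≡ 26 (mod 209)
123^15 ≡ 87 (mod 209)
123^18 ≡ 58 (mod 209)
123^20 ≡ 100 (mod 209)
123^30 ≡ 45 (mod 209)
123^36 ≡ 20 (mod 209)
123^45 ≡ 153 (mod 209)
123^60 ≡ 144 (mod 209)
123^90 ≡ 1 (mod 209) ✓
Hence ord(123) = 90.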